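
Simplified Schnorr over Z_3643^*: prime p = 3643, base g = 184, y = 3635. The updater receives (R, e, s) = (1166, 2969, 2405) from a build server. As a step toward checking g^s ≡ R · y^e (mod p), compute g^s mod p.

1201

Squares mod 3643: 184^1≡184, 184^2≡1069, 184^4≡2502, 184^8≡1330, 184^16≡2045, 184^32≡3504, 184^64≡1106, 184^128≡2831, 184^256≡3604, 184^512≡1521, 184^1024≡136, 184^2048≡281
2405 = 2048 + 256 + 64 + 32 + 4 + 1, so 184^2405 ≡ 281·3604·1106·3504·2502·184 ≡ 1201 (mod 3643)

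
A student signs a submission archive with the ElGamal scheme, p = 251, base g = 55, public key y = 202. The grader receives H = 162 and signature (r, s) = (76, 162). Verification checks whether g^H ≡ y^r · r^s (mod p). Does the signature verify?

verifies

Left side g^H mod p:
55^2 = 3025 ≡ 13
55^4 ≡ 13^2 = 169
55^8 ≡ 169^2 = 28561 ≡ 198
55^16 ≡ 198^2 = 39204 ≡ 48
55^32 ≡ 48^2 = 2304 ≡ 45
55^64 ≡ 45^2 = 2025 ≡ 17
55^128 ≡ 17^2 = 289 ≡ 38
162 = 128 + 32 + 2, so 55^162 ≡ 38·45·13 ≡ 142 (mod 251)
Right side y^r · r^s mod p:
202^2 = 40804 ≡ 142
202^4 ≡ 142^2 = 20164 ≡ 84
202^8 ≡ 84^2 = 7056 ≡ 28
202^16 ≡ 28^2 = 784 ≡ 31
202^32 ≡ 31^2 = 961 ≡ 208
202^64 ≡ 208^2 = 43264 ≡ 92
76 = 64 + 8 + 4, so 202^76 ≡ 92·28·84 ≡ 22 (mod 251)
76^2 = 5776 ≡ 3
76^4 ≡ 3^2 = 9
76^8 ≡ 9^2 = 81
76^16 ≡ 81^2 = 6561 ≡ 35
76^32 ≡ 35^2 = 1225 ≡ 221
76^64 ≡ 221^2 = 48841 ≡ 147
76^128 ≡ 147^2 = 21609 ≡ 23
162 = 128 + 32 + 2, so 76^162 ≡ 23·221·3 ≡ 189 (mod 251)
22·189 = 4158 ≡ 142 (mod 251)
142 ≡ 142 (mod 251), so the signature is genuine.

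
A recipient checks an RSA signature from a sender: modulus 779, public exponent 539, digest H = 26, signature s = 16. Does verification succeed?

fails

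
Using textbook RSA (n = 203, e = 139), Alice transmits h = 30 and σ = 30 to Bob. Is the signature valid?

valid

Squares mod 203: σ^1≡30, σ^2≡88, σ^4≡30, σ^8≡88, σ^16≡30, σ^32≡88, σ^64≡30, σ^128≡88
139 = 128 + 8 + 2 + 1, so σ^139 ≡ 88·88·88·30 ≡ 30 (mod 203)
30 = h, so the signature checks out.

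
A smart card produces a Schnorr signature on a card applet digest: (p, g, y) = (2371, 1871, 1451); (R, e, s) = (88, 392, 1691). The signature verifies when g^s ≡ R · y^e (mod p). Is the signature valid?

valid

g^s mod p:
Squares mod 2371: 1871^1≡1871, 1871^2≡1045, 1871^4≡1365, 1871^8≡1990, 1871^16≡530, 1871^32≡1122, 1871^64≡2254, 1871^128≡1834, 1871^256≡1478, 1871^512≡793, 1871^1024≡534
1691 = 1024 + 512 + 128 + 16 + 8 + 2 + 1, so 1871^1691 ≡ 534·793·1834·530·1990·1045·1871 ≡ 1198 (mod 2371)
R · y^e mod p:
Squares mod 2371: 1451^1≡1451, 1451^2≡2324, 1451^4≡2209, 1451^8≡163, 1451^16≡488, 1451^32≡1044, 1451^64≡1647, 1451^128≡185, 1451^256≡1031
392 = 256 + 128 + 8, so 1451^392 ≡ 1031·185·163 ≡ 1253 (mod 2371)
88·1253 = 110264 ≡ 1198 (mod 2371)
1198 ≡ 1198 (mod 2371); signature holds.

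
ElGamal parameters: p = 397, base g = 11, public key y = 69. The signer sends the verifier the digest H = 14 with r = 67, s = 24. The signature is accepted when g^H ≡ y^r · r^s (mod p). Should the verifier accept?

Left side g^H mod p:
Squares mod 397: 11^1≡11, 11^2≡121, 11^4≡349, 11^8≡319
14 = 8 + 4 + 2, so 11^14 ≡ 319·349·121 ≡ 47 (mod 397)
Right side y^r · r^s mod p:
Squares mod 397: 69^1≡69, 69^2≡394, 69^4≡9, 69^8≡81, 69^16≡209, 69^32≡11, 69^64≡121
67 = 64 + 2 + 1, so 69^67 ≡ 121·394·69 ≡ 361 (mod 397)
Squares mod 397: 67^1≡67, 67^2≡122, 67^4≡195, 67^8≡310, 67^16≡26
24 = 16 + 8, so 67^24 ≡ 26·310 ≡ 120 (mod 397)
361·120 = 43320 ≡ 47 (mod 397)
47 ≡ 47 (mod 397), so the signature is genuine.

accept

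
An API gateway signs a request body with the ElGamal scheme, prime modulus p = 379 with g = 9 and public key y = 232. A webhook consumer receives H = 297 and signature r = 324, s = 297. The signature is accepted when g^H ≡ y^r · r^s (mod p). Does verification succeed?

passes

Left side g^H mod p:
Squares mod 379: 9^1≡9, 9^2≡81, 9^4≡118, 9^8≡280, 9^16≡326, 9^32≡156, 9^64≡80, 9^128≡336, 9^256≡333
297 = 256 + 32 + 8 + 1, so 9^297 ≡ 333·156·280·9 ≡ 86 (mod 379)
Right side y^r · r^s mod p:
Squares mod 379: 232^1≡232, 232^2≡6, 232^4≡36, 232^8≡159, 232^16≡267, 232^32≡37, 232^64≡232, 232^128≡6, 232^256≡36
324 = 256 + 64 + 4, so 232^324 ≡ 36·232·36 ≡ 125 (mod 379)
Squares mod 379: 324^1≡324, 324^2≡372, 324^4≡49, 324^8≡127, 324^16≡211, 324^32≡178, 324^64≡227, 324^128≡364, 324^256≡225
297 = 256 + 32 + 8 + 1, so 324^297 ≡ 225·178·127·324 ≡ 125 (mod 379)
125·125 = 15625 ≡ 86 (mod 379)
86 ≡ 86 (mod 379), so the signature is genuine.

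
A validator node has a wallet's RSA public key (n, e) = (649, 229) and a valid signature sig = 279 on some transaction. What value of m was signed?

sig^229 mod 649 = 564

564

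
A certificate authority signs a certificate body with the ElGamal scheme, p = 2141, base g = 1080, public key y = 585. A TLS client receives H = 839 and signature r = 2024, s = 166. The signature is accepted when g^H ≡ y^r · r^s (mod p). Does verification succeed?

fails

Left side g^H mod p:
1080^2 = 1166400 ≡ 1696
1080^4 ≡ 1696^2 = 2876416 ≡ 1053
1080^8 ≡ 1053^2 = 1108809 ≡ 1912
1080^16 ≡ 1912^2 = 3655744 ≡ 1057
1080^32 ≡ 1057^2 = 1117249 ≡ 1788
1080^64 ≡ 1788^2 = 3196944 ≡ 431
1080^128 ≡ 431^2 = 185761 ≡ 1635
1080^256 ≡ 1635^2 = 2673225 ≡ 1257
1080^512 ≡ 1257^2 = 1580049 ≡ 2132
839 = 512 + 256 + 64 + 4 + 2 + 1, so 1080^839 ≡ 2132·1257·431·1053·1696·1080 ≡ 786 (mod 2141)
Right side y^r · r^s mod p:
585^2 = 342225 ≡ 1806
585^4 ≡ 1806^2 = 3261636 ≡ 893
585^8 ≡ 893^2 = 797449 ≡ 997
585^16 ≡ 997^2 = 994009 ≡ 585
585^32 ≡ 585^2 = 342225 ≡ 1806
585^64 ≡ 1806^2 = 3261636 ≡ 893
585^128 ≡ 893^2 = 797449 ≡ 997
585^256 ≡ 997^2 = 994009 ≡ 585
585^512 ≡ 585^2 = 342225 ≡ 1806
585^1024 ≡ 1806^2 = 3261636 ≡ 893
2024 = 1024 + 512 + 256 + 128 + 64 + 32 + 8, so 585^2024 ≡ 893·1806·585·997·893·1806·997 ≡ 893 (mod 2141)
2024^2 = 4096576 ≡ 843
2024^4 ≡ 843^2 = 710649 ≡ 1978
2024^8 ≡ 1978^2 = 3912484 ≡ 877
2024^16 ≡ 877^2 = 769129 ≡ 510
2024^32 ≡ 510^2 = 260100 ≡ 1039
2024^64 ≡ 1039^2 = 1079521 ≡ 457
2024^128 ≡ 457^2 = 208849 ≡ 1172
166 = 128 + 32 + 4 + 2, so 2024^166 ≡ 1172·1039·1978·843 ≡ 1472 (mod 2141)
893·1472 = 1314496 ≡ 2063 (mod 2141)
786 ≠ 2063, so verification fails.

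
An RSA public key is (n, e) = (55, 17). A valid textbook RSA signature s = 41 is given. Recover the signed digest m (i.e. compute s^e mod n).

46

s^2 ≡ 41^2 = 1681 ≡ 31
s^4 ≡ 31^2 = 961 ≡ 26
s^8 ≡ 26^2 = 676 ≡ 16
s^16 ≡ 16^2 = 256 ≡ 36
17 = 16 + 1, so s^17 ≡ 36·41 ≡ 46 (mod 55)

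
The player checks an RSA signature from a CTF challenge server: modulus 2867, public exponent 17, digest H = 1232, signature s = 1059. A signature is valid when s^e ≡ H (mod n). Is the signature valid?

s^2 ≡ 1059^2 = 1121481 ≡ 484
s^4 ≡ 484^2 = 234256 ≡ 2029
s^8 ≡ 2029^2 = 4116841 ≡ 2696
s^16 ≡ 2696^2 = 7268416 ≡ 571
17 = 16 + 1, so s^17 ≡ 571·1059 ≡ 2619 (mod 2867)
s^17 mod 2867 = 2619, but H = 1232.

invalid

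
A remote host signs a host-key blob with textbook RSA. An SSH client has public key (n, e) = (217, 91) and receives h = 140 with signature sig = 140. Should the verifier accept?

sig^2 ≡ 140^2 = 19600 ≡ 70
sig^4 ≡ 70^2 = 4900 ≡ 126
sig^8 ≡ 126^2 = 15876 ≡ 35
sig^16 ≡ 35^2 = 1225 ≡ 140
sig^32 ≡ 140^2 = 19600 ≡ 70
sig^64 ≡ 70^2 = 4900 ≡ 126
91 = 64 + 16 + 8 + 2 + 1, so sig^91 ≡ 126·140·35·70·140 ≡ 140 (mod 217)
Since 140 equals the digest 140, verification succeeds.

accept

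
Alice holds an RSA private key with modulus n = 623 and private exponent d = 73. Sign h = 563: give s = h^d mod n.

241

h^2 ≡ 563^2 = 316969 ≡ 485
h^4 ≡ 485^2 = 235225 ≡ 354
h^8 ≡ 354^2 = 125316 ≡ 93
h^16 ≡ 93^2 = 8649 ≡ 550
h^32 ≡ 550^2 = 302500 ≡ 345
h^64 ≡ 345^2 = 119025 ≡ 32
73 = 64 + 8 + 1, so h^73 ≡ 32·93·563 ≡ 241 (mod 623)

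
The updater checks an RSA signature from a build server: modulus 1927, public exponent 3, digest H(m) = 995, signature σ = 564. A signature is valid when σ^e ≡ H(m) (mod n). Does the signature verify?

does not verify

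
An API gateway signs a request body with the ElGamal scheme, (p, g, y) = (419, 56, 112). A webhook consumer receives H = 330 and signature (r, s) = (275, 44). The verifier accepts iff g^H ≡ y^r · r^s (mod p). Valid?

no

Left side g^H mod p:
56^2 = 3136 ≡ 203
56^4 ≡ 203^2 = 41209 ≡ 147
56^8 ≡ 147^2 = 21609 ≡ 240
56^16 ≡ 240^2 = 57600 ≡ 197
56^32 ≡ 197^2 = 38809 ≡ 261
56^64 ≡ 261^2 = 68121 ≡ 243
56^128 ≡ 243^2 = 59049 ≡ 389
56^256 ≡ 389^2 = 151321 ≡ 62
330 = 256 + 64 + 8 + 2, so 56^330 ≡ 62·243·240·203 ≡ 7 (mod 419)
Right side y^r · r^s mod p:
112^2 = 12544 ≡ 393
112^4 ≡ 393^2 = 154449 ≡ 257
112^8 ≡ 257^2 = 66049 ≡ 266
112^16 ≡ 266^2 = 70756 ≡ 364
112^32 ≡ 364^2 = 132496 ≡ 92
112^64 ≡ 92^2 = 8464 ≡ 84
112^128 ≡ 84^2 = 7056 ≡ 352
112^256 ≡ 352^2 = 123904 ≡ 299
275 = 256 + 16 + 2 + 1, so 112^275 ≡ 299·364·393·112 ≡ 330 (mod 419)
275^2 = 75625 ≡ 205
275^4 ≡ 205^2 = 42025 ≡ 125
275^8 ≡ 125^2 = 15625 ≡ 122
275^16 ≡ 122^2 = 14884 ≡ 219
275^32 ≡ 219^2 = 47961 ≡ 195
44 = 32 + 8 + 4, so 275^44 ≡ 195·122·125 ≡ 107 (mod 419)
330·107 = 35310 ≡ 114 (mod 419)
7 ≠ 114, so verification fails.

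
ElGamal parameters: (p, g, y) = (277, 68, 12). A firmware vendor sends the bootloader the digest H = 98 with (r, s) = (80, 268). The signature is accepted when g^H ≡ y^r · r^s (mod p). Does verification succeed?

fails

Left side g^H mod p:
Squares mod 277: 68^1≡68, 68^2≡192, 68^4≡23, 68^8≡252, 68^16≡71, 68^32≡55, 68^64≡255
98 = 64 + 32 + 2, so 68^98 ≡ 255·55·192 ≡ 83 (mod 277)
Right side y^r · r^s mod p:
Squares mod 277: 12^1≡12, 12^2≡144, 12^4≡238, 12^8≡136, 12^16≡214, 12^32≡91, 12^64≡248
80 = 64 + 16, so 12^80 ≡ 248·214 ≡ 165 (mod 277)
Squares mod 277: 80^1≡80, 80^2≡29, 80^4≡10, 80^8≡100, 80^16≡28, 80^32≡230, 80^64≡270, 80^128≡49, 80^256≡185
268 = 256 + 8 + 4, so 80^268 ≡ 185·100·10 ≡ 241 (mod 277)
165·241 = 39765 ≡ 154 (mod 277)
83 ≠ 154, so verification fails.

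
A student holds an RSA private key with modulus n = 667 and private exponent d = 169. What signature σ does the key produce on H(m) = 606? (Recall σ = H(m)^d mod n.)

577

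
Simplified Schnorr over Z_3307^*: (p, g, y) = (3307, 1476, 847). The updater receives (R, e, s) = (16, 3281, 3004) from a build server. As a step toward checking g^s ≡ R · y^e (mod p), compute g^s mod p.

1476^2 = 2178576 ≡ 2570
1476^4 ≡ 2570^2 = 6604900 ≡ 821
1476^8 ≡ 821^2 = 674041 ≡ 2720
1476^16 ≡ 2720^2 = 7398400 ≡ 641
1476^32 ≡ 641^2 = 410881 ≡ 813
1476^64 ≡ 813^2 = 660969 ≡ 2876
1476^128 ≡ 2876^2 = 8271376 ≡ 569
1476^256 ≡ 569^2 = 323761 ≡ 2982
1476^512 ≡ 2982^2 = 8892324 ≡ 3108
1476^1024 ≡ 3108^2 = 9659664 ≡ 3224
1476^2048 ≡ 3224^2 = 10394176 ≡ 275
3004 = 2048 + 512 + 256 + 128 + 32 + 16 + 8 + 4, so 1476^3004 ≡ 275·3108·2982·569·813·641·2720·821 ≡ 3145 (mod 3307)

3145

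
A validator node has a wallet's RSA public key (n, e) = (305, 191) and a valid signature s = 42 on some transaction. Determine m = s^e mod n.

83

s^2 ≡ 42^2 = 1764 ≡ 239
s^4 ≡ 239^2 = 57121 ≡ 86
s^8 ≡ 86^2 = 7396 ≡ 76
s^16 ≡ 76^2 = 5776 ≡ 286
s^32 ≡ 286^2 = 81796 ≡ 56
s^64 ≡ 56^2 = 3136 ≡ 86
s^128 ≡ 86^2 = 7396 ≡ 76
191 = 128 + 32 + 16 + 8 + 4 + 2 + 1, so s^191 ≡ 76·56·286·76·86·239·42 ≡ 83 (mod 305)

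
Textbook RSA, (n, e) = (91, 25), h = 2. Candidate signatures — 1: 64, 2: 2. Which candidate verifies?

Candidate 1: 64^2 = 4096 ≡ 1; 64^4 ≡ 1^2 = 1; 64^8 ≡ 1^2 = 1; 64^16 ≡ 1^2 = 1; 25 = 16 + 8 + 1, so 64^25 ≡ 1·1·64 ≡ 64 (mod 91)
Candidate 2: 2^2 = 4; 2^4 ≡ 4^2 = 16; 2^8 ≡ 16^2 = 256 ≡ 74; 2^16 ≡ 74^2 = 5476 ≡ 16; 25 = 16 + 8 + 1, so 2^25 ≡ 16·74·2 ≡ 2 (mod 91)
  → matches h = 2

2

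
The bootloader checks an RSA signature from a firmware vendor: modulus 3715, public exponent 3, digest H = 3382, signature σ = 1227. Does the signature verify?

σ^2 ≡ 1227^2 = 1505529 ≡ 954
3 = 2 + 1, so σ^3 ≡ 954·1227 ≡ 333 (mod 3715)
The recovered value 333 does not match the digest 3382.

does not verify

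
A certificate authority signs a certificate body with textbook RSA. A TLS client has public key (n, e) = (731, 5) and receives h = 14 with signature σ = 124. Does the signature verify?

σ^2 ≡ 124^2 = 15376 ≡ 25
σ^4 ≡ 25^2 = 625
5 = 4 + 1, so σ^5 ≡ 625·124 ≡ 14 (mod 731)
14 = h, so the signature checks out.

verifies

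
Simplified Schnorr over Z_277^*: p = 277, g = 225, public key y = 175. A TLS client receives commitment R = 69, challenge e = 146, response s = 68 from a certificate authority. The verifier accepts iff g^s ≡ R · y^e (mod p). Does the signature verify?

verifies

g^s mod p:
225^2 = 50625 ≡ 211
225^4 ≡ 211^2 = 44521 ≡ 201
225^8 ≡ 201^2 = 40401 ≡ 236
225^16 ≡ 236^2 = 55696 ≡ 19
225^32 ≡ 19^2 = 361 ≡ 84
225^64 ≡ 84^2 = 7056 ≡ 131
68 = 64 + 4, so 225^68 ≡ 131·201 ≡ 16 (mod 277)
R · y^e mod p:
175^2 = 30625 ≡ 155
175^4 ≡ 155^2 = 24025 ≡ 203
175^8 ≡ 203^2 = 41209 ≡ 213
175^16 ≡ 213^2 = 45369 ≡ 218
175^32 ≡ 218^2 = 47524 ≡ 157
175^64 ≡ 157^2 = 24649 ≡ 273
175^128 ≡ 273^2 = 74529 ≡ 16
146 = 128 + 16 + 2, so 175^146 ≡ 16·218·155 ≡ 213 (mod 277)
69·213 = 14697 ≡ 16 (mod 277)
16 ≡ 16 (mod 277); signature holds.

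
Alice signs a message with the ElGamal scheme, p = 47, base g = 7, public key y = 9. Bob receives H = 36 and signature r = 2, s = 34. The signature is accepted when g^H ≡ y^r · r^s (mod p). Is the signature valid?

valid

Left side g^H mod p:
7^2 = 49 ≡ 2
7^4 ≡ 2^2 = 4
7^8 ≡ 4^2 = 16
7^16 ≡ 16^2 = 256 ≡ 21
7^32 ≡ 21^2 = 441 ≡ 18
36 = 32 + 4, so 7^36 ≡ 18·4 ≡ 25 (mod 47)
Right side y^r · r^s mod p:
9^2 = 81 ≡ 34
2^2 = 4
2^4 ≡ 4^2 = 16
2^8 ≡ 16^2 = 256 ≡ 21
2^16 ≡ 21^2 = 441 ≡ 18
2^32 ≡ 18^2 = 324 ≡ 42
34 = 32 + 2, so 2^34 ≡ 42·4 ≡ 27 (mod 47)
34·27 = 918 ≡ 25 (mod 47)
25 ≡ 25 (mod 47), so the signature is genuine.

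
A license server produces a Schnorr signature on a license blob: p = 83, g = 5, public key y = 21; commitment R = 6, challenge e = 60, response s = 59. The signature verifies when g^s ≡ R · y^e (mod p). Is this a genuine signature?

g^s mod p:
5^59 mod 83 = 35
R · y^e mod p:
21^60 mod 83 = 75
6·75 = 450 ≡ 35 (mod 83)
35 ≡ 35 (mod 83); signature holds.

genuine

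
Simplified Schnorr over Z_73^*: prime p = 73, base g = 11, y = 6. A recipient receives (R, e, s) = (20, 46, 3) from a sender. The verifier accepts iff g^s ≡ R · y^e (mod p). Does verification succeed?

g^s mod p:
11^3 mod 73 = 17
R · y^e mod p:
6^46 mod 73 = 57
20·57 = 1140 ≡ 45 (mod 73)
17 ≠ 45; the check fails.

fails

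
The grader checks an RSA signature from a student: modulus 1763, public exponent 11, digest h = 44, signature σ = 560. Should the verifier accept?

accept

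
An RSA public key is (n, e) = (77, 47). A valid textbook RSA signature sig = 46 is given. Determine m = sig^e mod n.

sig^2 ≡ 46^2 = 2116 ≡ 37
sig^4 ≡ 37^2 = 1369 ≡ 60
sig^8 ≡ 60^2 = 3600 ≡ 58
sig^16 ≡ 58^2 = 3364 ≡ 53
sig^32 ≡ 53^2 = 2809 ≡ 37
47 = 32 + 8 + 4 + 2 + 1, so sig^47 ≡ 37·58·60·37·46 ≡ 51 (mod 77)

51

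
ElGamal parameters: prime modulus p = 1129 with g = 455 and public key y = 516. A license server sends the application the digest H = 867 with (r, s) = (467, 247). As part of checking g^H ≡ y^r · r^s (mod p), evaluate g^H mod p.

Squares mod 1129: 455^1≡455, 455^2≡418, 455^4≡858, 455^8≡56, 455^16≡878, 455^32≡906, 455^64≡53, 455^128≡551, 455^256≡1029, 455^512≡968
867 = 512 + 256 + 64 + 32 + 2 + 1, so 455^867 ≡ 968·1029·53·906·418·455 ≡ 714 (mod 1129)

714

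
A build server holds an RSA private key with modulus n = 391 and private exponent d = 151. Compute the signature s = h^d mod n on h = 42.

83

h^2 ≡ 42^2 = 1764 ≡ 200
h^4 ≡ 200^2 = 40000 ≡ 118
h^8 ≡ 118^2 = 13924 ≡ 239
h^16 ≡ 239^2 = 57121 ≡ 35
h^32 ≡ 35^2 = 1225 ≡ 52
h^64 ≡ 52^2 = 2704 ≡ 358
h^128 ≡ 358^2 = 128164 ≡ 307
151 = 128 + 16 + 4 + 2 + 1, so h^151 ≡ 307·35·118·200·42 ≡ 83 (mod 391)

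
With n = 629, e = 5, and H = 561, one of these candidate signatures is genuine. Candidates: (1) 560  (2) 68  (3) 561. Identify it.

Candidate 1: Squares mod 629: 560^1≡560, 560^2≡358, 560^4≡477; 5 = 4 + 1, so 560^5 ≡ 477·560 ≡ 424 (mod 629)
Candidate 2: Squares mod 629: 68^1≡68, 68^2≡221, 68^4≡408; 5 = 4 + 1, so 68^5 ≡ 408·68 ≡ 68 (mod 629)
Candidate 3: Squares mod 629: 561^1≡561, 561^2≡221, 561^4≡408; 5 = 4 + 1, so 561^5 ≡ 408·561 ≡ 561 (mod 629)
  → matches H = 561

3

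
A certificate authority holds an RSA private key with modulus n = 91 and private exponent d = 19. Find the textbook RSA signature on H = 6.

Squares mod 91: H^1≡6, H^2≡36, H^4≡22, H^8≡29, H^16≡22
19 = 16 + 2 + 1, so H^19 ≡ 22·36·6 ≡ 20 (mod 91)

20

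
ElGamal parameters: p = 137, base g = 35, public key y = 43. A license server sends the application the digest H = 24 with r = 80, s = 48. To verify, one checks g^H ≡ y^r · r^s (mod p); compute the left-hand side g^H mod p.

Squares mod 137: 35^1≡35, 35^2≡129, 35^4≡64, 35^8≡123, 35^16≡59
24 = 16 + 8, so 35^24 ≡ 59·123 ≡ 133 (mod 137)

133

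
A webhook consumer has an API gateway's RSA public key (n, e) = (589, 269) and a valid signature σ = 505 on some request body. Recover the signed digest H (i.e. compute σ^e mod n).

Squares mod 589: σ^1≡505, σ^2≡577, σ^4≡144, σ^8≡121, σ^16≡505, σ^32≡577, σ^64≡144, σ^128≡121, σ^256≡505
269 = 256 + 8 + 4 + 1, so σ^269 ≡ 505·121·144·505 ≡ 7 (mod 589)

7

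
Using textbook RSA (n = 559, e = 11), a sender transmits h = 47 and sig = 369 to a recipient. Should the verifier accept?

reject

sig^2 ≡ 369^2 = 136161 ≡ 324
sig^4 ≡ 324^2 = 104976 ≡ 443
sig^8 ≡ 443^2 = 196249 ≡ 40
11 = 8 + 2 + 1, so sig^11 ≡ 40·324·369 ≡ 554 (mod 559)
The recovered value 554 does not match the digest 47.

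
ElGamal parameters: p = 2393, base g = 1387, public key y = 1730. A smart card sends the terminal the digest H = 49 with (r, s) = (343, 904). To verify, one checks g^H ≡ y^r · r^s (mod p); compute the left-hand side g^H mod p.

1106

Squares mod 2393: 1387^1≡1387, 1387^2≡2190, 1387^4≡528, 1387^8≡1196, 1387^16≡1795, 1387^32≡1047
49 = 32 + 16 + 1, so 1387^49 ≡ 1047·1795·1387 ≡ 1106 (mod 2393)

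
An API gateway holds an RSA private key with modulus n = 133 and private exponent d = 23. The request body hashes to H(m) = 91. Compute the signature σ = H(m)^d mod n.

21

(H(m))^2 ≡ 91^2 = 8281 ≡ 35
(H(m))^4 ≡ 35^2 = 1225 ≡ 28
(H(m))^8 ≡ 28^2 = 784 ≡ 119
(H(m))^16 ≡ 119^2 = 14161 ≡ 63
23 = 16 + 4 + 2 + 1, so (H(m))^23 ≡ 63·28·35·91 ≡ 21 (mod 133)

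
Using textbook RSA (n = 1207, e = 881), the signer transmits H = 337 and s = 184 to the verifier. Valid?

Squares mod 1207: s^1≡184, s^2≡60, s^4≡1186, s^8≡441, s^16≡154, s^32≡783, s^64≡1140, s^128≡868, s^256≡256, s^512≡358
881 = 512 + 256 + 64 + 32 + 16 + 1, so s^881 ≡ 358·256·1140·783·154·184 ≡ 337 (mod 1207)
s^881 mod 1207 = 337 matches H.

yes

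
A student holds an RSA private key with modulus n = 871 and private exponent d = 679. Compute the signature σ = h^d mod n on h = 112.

161

Squares mod 871: h^1≡112, h^2≡350, h^4≡560, h^8≡40, h^16≡729, h^32≡131, h^64≡612, h^128≡14, h^256≡196, h^512≡92
679 = 512 + 128 + 32 + 4 + 2 + 1, so h^679 ≡ 92·14·131·560·350·112 ≡ 161 (mod 871)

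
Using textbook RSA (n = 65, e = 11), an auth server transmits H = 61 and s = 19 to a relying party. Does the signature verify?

s^2 ≡ 19^2 = 361 ≡ 36
s^4 ≡ 36^2 = 1296 ≡ 61
s^8 ≡ 61^2 = 3721 ≡ 16
11 = 8 + 2 + 1, so s^11 ≡ 16·36·19 ≡ 24 (mod 65)
24 ≠ 61, so verification fails.

does not verify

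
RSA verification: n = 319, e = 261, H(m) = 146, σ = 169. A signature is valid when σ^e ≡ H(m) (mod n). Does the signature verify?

does not verify

σ^2 ≡ 169^2 = 28561 ≡ 170
σ^4 ≡ 170^2 = 28900 ≡ 190
σ^8 ≡ 190^2 = 36100 ≡ 53
σ^16 ≡ 53^2 = 2809 ≡ 257
σ^32 ≡ 257^2 = 66049 ≡ 16
σ^64 ≡ 16^2 = 256
σ^128 ≡ 256^2 = 65536 ≡ 141
σ^256 ≡ 141^2 = 19881 ≡ 103
261 = 256 + 4 + 1, so σ^261 ≡ 103·190·169 ≡ 257 (mod 319)
σ^261 mod 319 = 257, but H(m) = 146.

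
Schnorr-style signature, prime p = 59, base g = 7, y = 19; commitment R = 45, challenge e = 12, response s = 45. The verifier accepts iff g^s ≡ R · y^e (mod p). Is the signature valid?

invalid

g^s mod p:
7^2 = 49
7^4 ≡ 49^2 = 2401 ≡ 41
7^8 ≡ 41^2 = 1681 ≡ 29
7^16 ≡ 29^2 = 841 ≡ 15
7^32 ≡ 15^2 = 225 ≡ 48
45 = 32 + 8 + 4 + 1, so 7^45 ≡ 48·29·41·7 ≡ 15 (mod 59)
R · y^e mod p:
19^2 = 361 ≡ 7
19^4 ≡ 7^2 = 49
19^8 ≡ 49^2 = 2401 ≡ 41
12 = 8 + 4, so 19^12 ≡ 41·49 ≡ 3 (mod 59)
45·3 = 135 ≡ 17 (mod 59)
15 ≠ 17; the check fails.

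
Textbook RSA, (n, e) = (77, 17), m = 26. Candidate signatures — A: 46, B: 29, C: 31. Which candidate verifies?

C

Candidate A: Squares mod 77: 46^1≡46, 46^2≡37, 46^4≡60, 46^8≡58, 46^16≡53; 17 = 16 + 1, so 46^17 ≡ 53·46 ≡ 51 (mod 77)
Candidate B: Squares mod 77: 29^1≡29, 29^2≡71, 29^4≡36, 29^8≡64, 29^16≡15; 17 = 16 + 1, so 29^17 ≡ 15·29 ≡ 50 (mod 77)
Candidate C: Squares mod 77: 31^1≡31, 31^2≡37, 31^4≡60, 31^8≡58, 31^16≡53; 17 = 16 + 1, so 31^17 ≡ 53·31 ≡ 26 (mod 77)
  → matches m = 26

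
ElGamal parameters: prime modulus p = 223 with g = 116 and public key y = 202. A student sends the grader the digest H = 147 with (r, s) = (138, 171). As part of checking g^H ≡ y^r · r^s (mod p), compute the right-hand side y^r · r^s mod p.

115

202^2 = 40804 ≡ 218
202^4 ≡ 218^2 = 47524 ≡ 25
202^8 ≡ 25^2 = 625 ≡ 179
202^16 ≡ 179^2 = 32041 ≡ 152
202^32 ≡ 152^2 = 23104 ≡ 135
202^64 ≡ 135^2 = 18225 ≡ 162
202^128 ≡ 162^2 = 26244 ≡ 153
138 = 128 + 8 + 2, so 202^138 ≡ 153·179·218 ≡ 210 (mod 223)
138^2 = 19044 ≡ 89
138^4 ≡ 89^2 = 7921 ≡ 116
138^8 ≡ 116^2 = 13456 ≡ 76
138^16 ≡ 76^2 = 5776 ≡ 201
138^32 ≡ 201^2 = 40401 ≡ 38
138^64 ≡ 38^2 = 1444 ≡ 106
138^128 ≡ 106^2 = 11236 ≡ 86
171 = 128 + 32 + 8 + 2 + 1, so 138^171 ≡ 86·38·76·89·138 ≡ 197 (mod 223)
y^r · r^s ≡ 210·197 = 41370 ≡ 115 (mod 223)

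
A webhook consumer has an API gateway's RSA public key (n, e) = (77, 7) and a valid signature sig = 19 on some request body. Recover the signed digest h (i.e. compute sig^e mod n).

68

sig^7 mod 77 = 68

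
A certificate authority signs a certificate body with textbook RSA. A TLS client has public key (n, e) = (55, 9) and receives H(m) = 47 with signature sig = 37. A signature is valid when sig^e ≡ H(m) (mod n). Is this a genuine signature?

genuine

sig^9 mod 55 = 47
Since 47 equals the digest 47, verification succeeds.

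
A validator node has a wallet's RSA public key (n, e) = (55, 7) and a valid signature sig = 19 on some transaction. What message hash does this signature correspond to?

24

Squares mod 55: sig^1≡19, sig^2≡31, sig^4≡26
7 = 4 + 2 + 1, so sig^7 ≡ 26·31·19 ≡ 24 (mod 55)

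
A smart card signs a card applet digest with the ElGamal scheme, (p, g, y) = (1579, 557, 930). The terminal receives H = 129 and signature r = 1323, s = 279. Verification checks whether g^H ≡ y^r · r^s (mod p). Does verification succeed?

Left side g^H mod p:
557^2 = 310249 ≡ 765
557^4 ≡ 765^2 = 585225 ≡ 995
557^8 ≡ 995^2 = 990025 ≡ 1571
557^16 ≡ 1571^2 = 2468041 ≡ 64
557^32 ≡ 64^2 = 4096 ≡ 938
557^64 ≡ 938^2 = 879844 ≡ 341
557^128 ≡ 341^2 = 116281 ≡ 1014
129 = 128 + 1, so 557^129 ≡ 1014·557 ≡ 1095 (mod 1579)
Right side y^r · r^s mod p:
930^2 = 864900 ≡ 1187
930^4 ≡ 1187^2 = 1408969 ≡ 501
930^8 ≡ 501^2 = 251001 ≡ 1519
930^16 ≡ 1519^2 = 2307361 ≡ 442
930^32 ≡ 442^2 = 195364 ≡ 1147
930^64 ≡ 1147^2 = 1315609 ≡ 302
930^128 ≡ 302^2 = 91204 ≡ 1201
930^256 ≡ 1201^2 = 1442401 ≡ 774
930^512 ≡ 774^2 = 599076 ≡ 635
930^1024 ≡ 635^2 = 403225 ≡ 580
1323 = 1024 + 256 + 32 + 8 + 2 + 1, so 930^1323 ≡ 580·774·1147·1519·1187·930 ≡ 1519 (mod 1579)
1323^2 = 1750329 ≡ 797
1323^4 ≡ 797^2 = 635209 ≡ 451
1323^8 ≡ 451^2 = 203401 ≡ 1289
1323^16 ≡ 1289^2 = 1661521 ≡ 413
1323^32 ≡ 413^2 = 170569 ≡ 37
1323^64 ≡ 37^2 = 1369
1323^128 ≡ 1369^2 = 1874161 ≡ 1467
1323^256 ≡ 1467^2 = 2152089 ≡ 1491
279 = 256 + 16 + 4 + 2 + 1, so 1323^279 ≡ 1491·413·451·797·1323 ≡ 1166 (mod 1579)
1519·1166 = 1771154 ≡ 1095 (mod 1579)
1095 ≡ 1095 (mod 1579), so the signature is genuine.

passes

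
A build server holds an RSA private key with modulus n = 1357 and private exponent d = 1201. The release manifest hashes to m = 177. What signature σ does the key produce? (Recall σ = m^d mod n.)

m^2 ≡ 177^2 = 31329 ≡ 118
m^4 ≡ 118^2 = 13924 ≡ 354
m^8 ≡ 354^2 = 125316 ≡ 472
m^16 ≡ 472^2 = 222784 ≡ 236
m^32 ≡ 236^2 = 55696 ≡ 59
m^64 ≡ 59^2 = 3481 ≡ 767
m^128 ≡ 767^2 = 588289 ≡ 708
m^256 ≡ 708^2 = 501264 ≡ 531
m^512 ≡ 531^2 = 281961 ≡ 1062
m^1024 ≡ 1062^2 = 1127844 ≡ 177
1201 = 1024 + 128 + 32 + 16 + 1, so m^1201 ≡ 177·708·59·236·177 ≡ 118 (mod 1357)

118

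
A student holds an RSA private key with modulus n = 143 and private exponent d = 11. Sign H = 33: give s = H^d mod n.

132

H^2 ≡ 33^2 = 1089 ≡ 88
H^4 ≡ 88^2 = 7744 ≡ 22
H^8 ≡ 22^2 = 484 ≡ 55
11 = 8 + 2 + 1, so H^11 ≡ 55·88·33 ≡ 132 (mod 143)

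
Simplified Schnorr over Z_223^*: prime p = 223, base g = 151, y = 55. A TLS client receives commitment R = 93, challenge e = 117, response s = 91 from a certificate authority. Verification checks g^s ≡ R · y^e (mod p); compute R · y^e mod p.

117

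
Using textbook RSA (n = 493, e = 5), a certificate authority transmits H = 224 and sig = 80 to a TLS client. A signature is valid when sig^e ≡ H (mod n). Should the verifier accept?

reject

Squares mod 493: sig^1≡80, sig^2≡484, sig^4≡81
5 = 4 + 1, so sig^5 ≡ 81·80 ≡ 71 (mod 493)
sig^5 mod 493 = 71, but H = 224.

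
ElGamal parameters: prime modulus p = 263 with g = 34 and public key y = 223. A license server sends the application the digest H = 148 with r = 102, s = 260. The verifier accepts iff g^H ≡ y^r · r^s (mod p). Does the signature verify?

Left side g^H mod p:
Squares mod 263: 34^1≡34, 34^2≡104, 34^4≡33, 34^8≡37, 34^16≡54, 34^32≡23, 34^64≡3, 34^128≡9
148 = 128 + 16 + 4, so 34^148 ≡ 9·54·33 ≡ 258 (mod 263)
Right side y^r · r^s mod p:
Squares mod 263: 223^1≡223, 223^2≡22, 223^4≡221, 223^8≡186, 223^16≡143, 223^32≡198, 223^64≡17
102 = 64 + 32 + 4 + 2, so 223^102 ≡ 17·198·221·22 ≡ 54 (mod 263)
Squares mod 263: 102^1≡102, 102^2≡147, 102^4≡43, 102^8≡8, 102^16≡64, 102^32≡151, 102^64≡183, 102^128≡88, 102^256≡117
260 = 256 + 4, so 102^260 ≡ 117·43 ≡ 34 (mod 263)
54·34 = 1836 ≡ 258 (mod 263)
258 ≡ 258 (mod 263), so the signature is genuine.

verifies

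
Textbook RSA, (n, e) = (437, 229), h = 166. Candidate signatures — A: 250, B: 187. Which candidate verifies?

A

Candidate A: Squares mod 437: 250^1≡250, 250^2≡9, 250^4≡81, 250^8≡6, 250^16≡36, 250^32≡422, 250^64≡225, 250^128≡370; 229 = 128 + 64 + 32 + 4 + 1, so 250^229 ≡ 370·225·422·81·250 ≡ 166 (mod 437)
  → matches h = 166
Candidate B: Squares mod 437: 187^1≡187, 187^2≡9, 187^4≡81, 187^8≡6, 187^16≡36, 187^32≡422, 187^64≡225, 187^128≡370; 229 = 128 + 64 + 32 + 4 + 1, so 187^229 ≡ 370·225·422·81·187 ≡ 271 (mod 437)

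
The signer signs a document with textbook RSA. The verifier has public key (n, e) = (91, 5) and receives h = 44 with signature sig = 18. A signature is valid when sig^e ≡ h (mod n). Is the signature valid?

valid

Squares mod 91: sig^1≡18, sig^2≡51, sig^4≡53
5 = 4 + 1, so sig^5 ≡ 53·18 ≡ 44 (mod 91)
sig^5 mod 91 = 44 matches h.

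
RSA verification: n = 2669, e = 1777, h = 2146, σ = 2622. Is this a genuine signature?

Squares mod 2669: σ^1≡2622, σ^2≡2209, σ^4≡749, σ^8≡511, σ^16≡2228, σ^32≡2313, σ^64≡1293, σ^128≡1055, σ^256≡52, σ^512≡35, σ^1024≡1225
1777 = 1024 + 512 + 128 + 64 + 32 + 16 + 1, so σ^1777 ≡ 1225·35·1055·1293·2313·2228·2622 ≡ 2146 (mod 2669)
σ^1777 mod 2669 = 2146 matches h.

genuine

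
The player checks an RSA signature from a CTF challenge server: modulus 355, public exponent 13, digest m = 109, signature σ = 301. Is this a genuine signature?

forged

Squares mod 355: σ^1≡301, σ^2≡76, σ^4≡96, σ^8≡341
13 = 8 + 4 + 1, so σ^13 ≡ 341·96·301 ≡ 156 (mod 355)
σ^13 mod 355 = 156, but m = 109.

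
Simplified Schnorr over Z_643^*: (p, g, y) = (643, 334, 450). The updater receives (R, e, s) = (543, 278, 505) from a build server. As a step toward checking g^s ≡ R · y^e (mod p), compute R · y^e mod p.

387

450^2 = 202500 ≡ 598
450^4 ≡ 598^2 = 357604 ≡ 96
450^8 ≡ 96^2 = 9216 ≡ 214
450^16 ≡ 214^2 = 45796 ≡ 143
450^32 ≡ 143^2 = 20449 ≡ 516
450^64 ≡ 516^2 = 266256 ≡ 54
450^128 ≡ 54^2 = 2916 ≡ 344
450^256 ≡ 344^2 = 118336 ≡ 24
278 = 256 + 16 + 4 + 2, so 450^278 ≡ 24·143·96·598 ≡ 54 (mod 643)
R · y^e ≡ 543·54 = 29322 ≡ 387 (mod 643)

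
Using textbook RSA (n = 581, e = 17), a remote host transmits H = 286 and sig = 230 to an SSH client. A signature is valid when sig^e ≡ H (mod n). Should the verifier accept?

sig^17 mod 581 = 286
286 = H, so the signature checks out.

accept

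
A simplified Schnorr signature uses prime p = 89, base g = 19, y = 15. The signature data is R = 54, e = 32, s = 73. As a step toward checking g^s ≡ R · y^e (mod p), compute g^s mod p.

27

19^2 = 361 ≡ 5
19^4 ≡ 5^2 = 25
19^8 ≡ 25^2 = 625 ≡ 2
19^16 ≡ 2^2 = 4
19^32 ≡ 4^2 = 16
19^64 ≡ 16^2 = 256 ≡ 78
73 = 64 + 8 + 1, so 19^73 ≡ 78·2·19 ≡ 27 (mod 89)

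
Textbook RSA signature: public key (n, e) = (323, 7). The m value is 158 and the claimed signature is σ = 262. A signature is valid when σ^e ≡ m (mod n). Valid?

σ^2 ≡ 262^2 = 68644 ≡ 168
σ^4 ≡ 168^2 = 28224 ≡ 123
7 = 4 + 2 + 1, so σ^7 ≡ 123·168·262 ≡ 165 (mod 323)
The recovered value 165 does not match the digest 158.

no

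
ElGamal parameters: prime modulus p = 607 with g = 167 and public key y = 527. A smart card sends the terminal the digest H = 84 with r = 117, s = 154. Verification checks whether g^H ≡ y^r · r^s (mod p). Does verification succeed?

Left side g^H mod p:
Squares mod 607: 167^1≡167, 167^2≡574, 167^4≡482, 167^8≡450, 167^16≡369, 167^32≡193, 167^64≡222
84 = 64 + 16 + 4, so 167^84 ≡ 222·369·482 ≡ 340 (mod 607)
Right side y^r · r^s mod p:
Squares mod 607: 527^1≡527, 527^2≡330, 527^4≡247, 527^8≡309, 527^16≡182, 527^32≡346, 527^64≡137
117 = 64 + 32 + 16 + 4 + 1, so 527^117 ≡ 137·346·182·247·527 ≡ 182 (mod 607)
Squares mod 607: 117^1≡117, 117^2≡335, 117^4≡537, 117^8≡44, 117^16≡115, 117^32≡478, 117^64≡252, 117^128≡376
154 = 128 + 16 + 8 + 2, so 117^154 ≡ 376·115·44·335 ≡ 316 (mod 607)
182·316 = 57512 ≡ 454 (mod 607)
340 ≠ 454, so verification fails.

fails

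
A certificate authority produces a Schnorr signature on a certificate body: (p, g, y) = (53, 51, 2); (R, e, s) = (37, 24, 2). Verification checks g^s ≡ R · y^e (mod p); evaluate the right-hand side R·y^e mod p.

4

2^24 mod 53 = 13
R · y^e ≡ 37·13 = 481 ≡ 4 (mod 53)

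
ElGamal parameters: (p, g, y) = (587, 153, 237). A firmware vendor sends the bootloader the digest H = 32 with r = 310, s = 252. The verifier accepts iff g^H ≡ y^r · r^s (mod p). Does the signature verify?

Left side g^H mod p:
153^32 mod 587 = 177
Right side y^r · r^s mod p:
237^310 mod 587 = 455
310^252 mod 587 = 12
455·12 = 5460 ≡ 177 (mod 587)
177 ≡ 177 (mod 587), so the signature is genuine.

verifies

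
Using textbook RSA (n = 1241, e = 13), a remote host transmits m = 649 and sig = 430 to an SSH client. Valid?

yes

sig^2 ≡ 430^2 = 184900 ≡ 1232
sig^4 ≡ 1232^2 = 1517824 ≡ 81
sig^8 ≡ 81^2 = 6561 ≡ 356
13 = 8 + 4 + 1, so sig^13 ≡ 356·81·430 ≡ 649 (mod 1241)
Since 649 equals the digest 649, verification succeeds.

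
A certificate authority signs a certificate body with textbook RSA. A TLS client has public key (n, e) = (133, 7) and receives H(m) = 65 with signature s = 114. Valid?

no

Squares mod 133: s^1≡114, s^2≡95, s^4≡114
7 = 4 + 2 + 1, so s^7 ≡ 114·95·114 ≡ 114 (mod 133)
The recovered value 114 does not match the digest 65.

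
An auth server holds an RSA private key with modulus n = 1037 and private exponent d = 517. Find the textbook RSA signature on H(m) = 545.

86

(H(m))^517 mod 1037 = 86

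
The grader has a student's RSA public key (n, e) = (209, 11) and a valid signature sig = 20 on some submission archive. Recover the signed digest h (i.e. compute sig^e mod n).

sig^11 mod 209 = 20

20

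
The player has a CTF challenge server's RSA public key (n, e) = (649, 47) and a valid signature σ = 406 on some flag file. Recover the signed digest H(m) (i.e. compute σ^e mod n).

σ^2 ≡ 406^2 = 164836 ≡ 639
σ^4 ≡ 639^2 = 408321 ≡ 100
σ^8 ≡ 100^2 = 10000 ≡ 265
σ^16 ≡ 265^2 = 70225 ≡ 133
σ^32 ≡ 133^2 = 17689 ≡ 166
47 = 32 + 8 + 4 + 2 + 1, so σ^47 ≡ 166·265·100·639·406 ≡ 32 (mod 649)

32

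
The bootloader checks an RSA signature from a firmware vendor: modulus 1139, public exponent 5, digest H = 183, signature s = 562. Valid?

s^2 ≡ 562^2 = 315844 ≡ 341
s^4 ≡ 341^2 = 116281 ≡ 103
5 = 4 + 1, so s^5 ≡ 103·562 ≡ 936 (mod 1139)
s^5 mod 1139 = 936, but H = 183.

no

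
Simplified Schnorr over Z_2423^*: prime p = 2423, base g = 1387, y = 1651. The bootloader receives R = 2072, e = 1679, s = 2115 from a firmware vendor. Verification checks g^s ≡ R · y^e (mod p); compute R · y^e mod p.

1651^2 = 2725801 ≡ 2349
1651^4 ≡ 2349^2 = 5517801 ≡ 630
1651^8 ≡ 630^2 = 396900 ≡ 1951
1651^16 ≡ 1951^2 = 3806401 ≡ 2291
1651^32 ≡ 2291^2 = 5248681 ≡ 463
1651^64 ≡ 463^2 = 214369 ≡ 1145
1651^128 ≡ 1145^2 = 1311025 ≡ 182
1651^256 ≡ 182^2 = 33124 ≡ 1625
1651^512 ≡ 1625^2 = 2640625 ≡ 1978
1651^1024 ≡ 1978^2 = 3912484 ≡ 1762
1679 = 1024 + 512 + 128 + 8 + 4 + 2 + 1, so 1651^1679 ≡ 1762·1978·182·1951·630·2349·1651 ≡ 597 (mod 2423)
R · y^e ≡ 2072·597 = 1236984 ≡ 1254 (mod 2423)

1254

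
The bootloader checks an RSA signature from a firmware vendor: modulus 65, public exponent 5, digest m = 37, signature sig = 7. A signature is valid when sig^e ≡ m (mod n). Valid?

yes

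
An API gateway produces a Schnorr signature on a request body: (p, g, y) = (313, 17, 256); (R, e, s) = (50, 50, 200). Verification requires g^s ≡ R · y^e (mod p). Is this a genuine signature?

g^s mod p:
17^2 = 289
17^4 ≡ 289^2 = 83521 ≡ 263
17^8 ≡ 263^2 = 69169 ≡ 309
17^16 ≡ 309^2 = 95481 ≡ 16
17^32 ≡ 16^2 = 256
17^64 ≡ 256^2 = 65536 ≡ 119
17^128 ≡ 119^2 = 14161 ≡ 76
200 = 128 + 64 + 8, so 17^200 ≡ 76·119·309 ≡ 132 (mod 313)
R · y^e mod p:
256^2 = 65536 ≡ 119
256^4 ≡ 119^2 = 14161 ≡ 76
256^8 ≡ 76^2 = 5776 ≡ 142
256^16 ≡ 142^2 = 20164 ≡ 132
256^32 ≡ 132^2 = 17424 ≡ 209
50 = 32 + 16 + 2, so 256^50 ≡ 209·132·119 ≡ 228 (mod 313)
50·228 = 11400 ≡ 132 (mod 313)
132 ≡ 132 (mod 313); signature holds.

genuine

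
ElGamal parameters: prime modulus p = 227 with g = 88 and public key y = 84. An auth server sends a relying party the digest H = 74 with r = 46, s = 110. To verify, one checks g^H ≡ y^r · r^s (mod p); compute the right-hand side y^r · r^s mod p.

Squares mod 227: 84^1≡84, 84^2≡19, 84^4≡134, 84^8≡23, 84^16≡75, 84^32≡177
46 = 32 + 8 + 4 + 2, so 84^46 ≡ 177·23·134·19 ≡ 173 (mod 227)
Squares mod 227: 46^1≡46, 46^2≡73, 46^4≡108, 46^8≡87, 46^16≡78, 46^32≡182, 46^64≡209
110 = 64 + 32 + 8 + 4 + 2, so 46^110 ≡ 209·182·87·108·73 ≡ 29 (mod 227)
y^r · r^s ≡ 173·29 = 5017 ≡ 23 (mod 227)

23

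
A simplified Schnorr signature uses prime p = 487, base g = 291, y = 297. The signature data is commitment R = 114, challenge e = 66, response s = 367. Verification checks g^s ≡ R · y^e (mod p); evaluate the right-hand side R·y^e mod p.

176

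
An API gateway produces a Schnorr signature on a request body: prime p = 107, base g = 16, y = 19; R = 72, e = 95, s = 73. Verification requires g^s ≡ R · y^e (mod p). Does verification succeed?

fails

g^s mod p:
Squares mod 107: 16^1≡16, 16^2≡42, 16^4≡52, 16^8≡29, 16^16≡92, 16^32≡11, 16^64≡14
73 = 64 + 8 + 1, so 16^73 ≡ 14·29·16 ≡ 76 (mod 107)
R · y^e mod p:
Squares mod 107: 19^1≡19, 19^2≡40, 19^4≡102, 19^8≡25, 19^16≡90, 19^32≡75, 19^64≡61
95 = 64 + 16 + 8 + 4 + 2 + 1, so 19^95 ≡ 61·90·25·102·40·19 ≡ 100 (mod 107)
72·100 = 7200 ≡ 31 (mod 107)
76 ≠ 31; the check fails.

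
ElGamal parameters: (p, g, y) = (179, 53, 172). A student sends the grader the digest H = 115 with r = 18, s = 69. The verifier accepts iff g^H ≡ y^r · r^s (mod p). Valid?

no

Left side g^H mod p:
53^2 = 2809 ≡ 124
53^4 ≡ 124^2 = 15376 ≡ 161
53^8 ≡ 161^2 = 25921 ≡ 145
53^16 ≡ 145^2 = 21025 ≡ 82
53^32 ≡ 82^2 = 6724 ≡ 101
53^64 ≡ 101^2 = 10201 ≡ 177
115 = 64 + 32 + 16 + 2 + 1, so 53^115 ≡ 177·101·82·124·53 ≡ 63 (mod 179)
Right side y^r · r^s mod p:
172^2 = 29584 ≡ 49
172^4 ≡ 49^2 = 2401 ≡ 74
172^8 ≡ 74^2 = 5476 ≡ 106
172^16 ≡ 106^2 = 11236 ≡ 138
18 = 16 + 2, so 172^18 ≡ 138·49 ≡ 139 (mod 179)
18^2 = 324 ≡ 145
18^4 ≡ 145^2 = 21025 ≡ 82
18^8 ≡ 82^2 = 6724 ≡ 101
18^16 ≡ 101^2 = 10201 ≡ 177
18^32 ≡ 177^2 = 31329 ≡ 4
18^64 ≡ 4^2 = 16
69 = 64 + 4 + 1, so 18^69 ≡ 16·82·18 ≡ 167 (mod 179)
139·167 = 23213 ≡ 122 (mod 179)
63 ≠ 122, so verification fails.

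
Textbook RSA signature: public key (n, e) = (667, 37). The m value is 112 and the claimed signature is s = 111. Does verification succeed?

passes

Squares mod 667: s^1≡111, s^2≡315, s^4≡509, s^8≡285, s^16≡518, s^32≡190
37 = 32 + 4 + 1, so s^37 ≡ 190·509·111 ≡ 112 (mod 667)
Since 112 equals the digest 112, verification succeeds.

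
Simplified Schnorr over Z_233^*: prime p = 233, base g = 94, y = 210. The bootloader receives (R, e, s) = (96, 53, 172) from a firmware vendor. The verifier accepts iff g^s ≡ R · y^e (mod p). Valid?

g^s mod p:
94^2 = 8836 ≡ 215
94^4 ≡ 215^2 = 46225 ≡ 91
94^8 ≡ 91^2 = 8281 ≡ 126
94^16 ≡ 126^2 = 15876 ≡ 32
94^32 ≡ 32^2 = 1024 ≡ 92
94^64 ≡ 92^2 = 8464 ≡ 76
94^128 ≡ 76^2 = 5776 ≡ 184
172 = 128 + 32 + 8 + 4, so 94^172 ≡ 184·92·126·91 ≡ 225 (mod 233)
R · y^e mod p:
210^2 = 44100 ≡ 63
210^4 ≡ 63^2 = 3969 ≡ 8
210^8 ≡ 8^2 = 64
210^16 ≡ 64^2 = 4096 ≡ 135
210^32 ≡ 135^2 = 18225 ≡ 51
53 = 32 + 16 + 4 + 1, so 210^53 ≡ 51·135·8·210 ≡ 214 (mod 233)
96·214 = 20544 ≡ 40 (mod 233)
225 ≠ 40; the check fails.

no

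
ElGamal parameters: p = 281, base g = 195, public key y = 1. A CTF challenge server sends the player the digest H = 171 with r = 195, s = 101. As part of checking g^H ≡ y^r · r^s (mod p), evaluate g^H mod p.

195^2 = 38025 ≡ 90
195^4 ≡ 90^2 = 8100 ≡ 232
195^8 ≡ 232^2 = 53824 ≡ 153
195^16 ≡ 153^2 = 23409 ≡ 86
195^32 ≡ 86^2 = 7396 ≡ 90
195^64 ≡ 90^2 = 8100 ≡ 232
195^128 ≡ 232^2 = 53824 ≡ 153
171 = 128 + 32 + 8 + 2 + 1, so 195^171 ≡ 153·90·153·90·195 ≡ 195 (mod 281)

195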